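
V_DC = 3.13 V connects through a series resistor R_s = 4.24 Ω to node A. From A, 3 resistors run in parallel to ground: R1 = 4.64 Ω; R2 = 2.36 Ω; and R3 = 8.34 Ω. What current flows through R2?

Equivalent of the parallel group: R_p = 1.317 Ω.
V_A = 3.13 × 1.317/5.557 = 0.7419 V.
Branch current I = V_A/R2 = 0.7419/2.36 = 0.3144 A.

I ≈ 0.314 A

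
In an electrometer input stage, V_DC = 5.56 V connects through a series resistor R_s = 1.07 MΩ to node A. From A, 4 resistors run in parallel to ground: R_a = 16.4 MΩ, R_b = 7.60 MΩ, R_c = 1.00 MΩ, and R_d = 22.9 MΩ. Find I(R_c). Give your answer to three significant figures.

I ≈ 2.39 µA

Parallel bank: R_p = 1/(1/16.4 + 1/7.60 + 1/1.00 + 1/22.9) = 0.8089 MΩ.
V_A by voltage divider: V_A = 5.56 × 0.8089/(1.07 + 0.8089) = 2.394 V.
Branch current I = V_A/R_c = 2.394/1.00 = 2.394 µA.
(Equivalently: I_total = 2.959 µA, then current-divider fraction G_k/ΣG = 0.8089.)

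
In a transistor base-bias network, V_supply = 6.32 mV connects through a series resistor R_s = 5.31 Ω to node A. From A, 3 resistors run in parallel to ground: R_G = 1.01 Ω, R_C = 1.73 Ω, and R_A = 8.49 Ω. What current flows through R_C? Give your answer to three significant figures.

I ≈ 0.367 mA

Equivalent of the parallel group: R_p = 0.5931 Ω.
Node voltage V_A = V_supply · R_p/(R_s + R_p) = 6.32 × 0.1005 = 0.6350 mV.
I(R_C) = V_A / R_C = 0.6350/1.73 = 0.3671 mA.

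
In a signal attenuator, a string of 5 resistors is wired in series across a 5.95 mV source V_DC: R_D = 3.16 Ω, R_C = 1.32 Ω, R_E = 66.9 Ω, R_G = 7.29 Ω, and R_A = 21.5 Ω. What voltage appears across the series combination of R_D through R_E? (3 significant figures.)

V ≈ 4.24 mV

Total series resistance ΣR = 3.16 + 1.32 + 66.9 + 7.29 + 21.5 = 100.2 Ω.
R_{R_D..R_E} = 3.16 + 1.32 + 66.9 = 71.38 Ω.
Voltage divider: V = V_DC · (71.38 / 100.2) = 5.95 × 0.7126 = 4.240 mV.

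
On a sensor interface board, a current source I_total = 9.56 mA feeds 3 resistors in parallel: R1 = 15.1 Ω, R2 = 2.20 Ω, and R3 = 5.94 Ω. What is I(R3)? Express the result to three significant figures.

Total conductance ΣG = 1/15.1 + 1/2.20 + 1/5.94 = 0.6891 (units of 1/Ω).
R3 takes the fraction G_k/ΣG = 0.1684/0.6891 = 0.2443, so I = 9.56 × 0.2443 = 2.335 mA.

I ≈ 2.34 mA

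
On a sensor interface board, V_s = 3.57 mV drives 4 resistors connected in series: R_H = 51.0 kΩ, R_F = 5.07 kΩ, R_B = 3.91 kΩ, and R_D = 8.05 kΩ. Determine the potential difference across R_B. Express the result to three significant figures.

V ≈ 0.205 mV

Total series resistance ΣR = 51.0 + 5.07 + 3.91 + 8.05 = 68.03 kΩ.
By the voltage-divider rule, V = 3.57 × 3.910/68.03 = 0.2052 mV.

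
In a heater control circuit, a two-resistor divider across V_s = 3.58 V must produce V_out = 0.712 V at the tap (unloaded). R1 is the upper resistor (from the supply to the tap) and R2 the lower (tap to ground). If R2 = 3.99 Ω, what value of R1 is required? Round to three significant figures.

R1 ≈ 16.1 Ω

V_out/V_s = R2/(R1+R2) = 0.1989.
Rearranging, R1 = R2·(1−k)/k = 3.99 × 4.028 = 16.07 Ω.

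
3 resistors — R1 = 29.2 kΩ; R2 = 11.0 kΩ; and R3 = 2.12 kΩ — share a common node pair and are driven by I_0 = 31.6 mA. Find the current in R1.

Total conductance ΣG = 1/29.2 + 1/11.0 + 1/2.12 = 0.5969 (units of 1/kΩ).
R1 takes the fraction G_k/ΣG = 0.03425/0.5969 = 0.05738, so I = 31.6 × 0.05738 = 1.813 mA.

I ≈ 1.81 mA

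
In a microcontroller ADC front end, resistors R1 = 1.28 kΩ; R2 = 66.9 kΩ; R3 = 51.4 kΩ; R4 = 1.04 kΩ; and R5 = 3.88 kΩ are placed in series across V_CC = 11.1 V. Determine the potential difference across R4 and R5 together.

V ≈ 0.439 V

Total series resistance ΣR = 1.28 + 66.9 + 51.4 + 1.04 + 3.88 = 124.5 kΩ.
R_{R4..R5} = 1.04 + 3.88 = 4.920 kΩ.
By the voltage-divider rule, V = 11.1 × 4.920/124.5 = 0.4387 V.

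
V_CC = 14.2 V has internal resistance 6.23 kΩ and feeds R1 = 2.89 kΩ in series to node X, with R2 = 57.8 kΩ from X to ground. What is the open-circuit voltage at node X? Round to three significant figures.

R1' = 6.23 + 2.89 = 9.120 kΩ (source resistance + R1).
With X open, the divider is unloaded: V_th = 14.2 × 57.8/66.92 = 12.26 V.

V_th ≈ 12.3 V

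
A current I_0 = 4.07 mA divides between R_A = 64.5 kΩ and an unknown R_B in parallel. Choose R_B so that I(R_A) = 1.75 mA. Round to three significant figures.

Two-branch current divider: I_A = I_0 · R_B/(R_A + R_B).
1.75/4.07 = R_B/(R_A + R_B) → R_B = R_A · (0.4300)/(1 − 0.4300) = 64.5 × 0.7543 = 48.65 kΩ.

R_B ≈ 48.7 kΩ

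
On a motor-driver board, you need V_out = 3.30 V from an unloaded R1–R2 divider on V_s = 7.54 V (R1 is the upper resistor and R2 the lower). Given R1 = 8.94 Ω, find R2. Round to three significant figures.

Required fraction k = V_out/V_s = 0.4377.
R2 = R1 · 0.4377/(1 − 0.4377) = 6.958 Ω.

R2 ≈ 6.96 Ω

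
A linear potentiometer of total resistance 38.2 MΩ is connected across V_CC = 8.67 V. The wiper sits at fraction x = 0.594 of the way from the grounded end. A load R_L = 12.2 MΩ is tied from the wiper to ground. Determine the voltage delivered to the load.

Lower segment x·R_p = 22.69 MΩ; upper segment (1−x)·R_p = 15.51 MΩ.
(x·R_p) ‖ R_L = 7.934 MΩ.
V_out = 8.67 × 7.934/(15.51 + 7.934) = 2.934 V.
(Unloaded: V_out = x·V_CC = 5.15 V.)

V_out ≈ 2.93 V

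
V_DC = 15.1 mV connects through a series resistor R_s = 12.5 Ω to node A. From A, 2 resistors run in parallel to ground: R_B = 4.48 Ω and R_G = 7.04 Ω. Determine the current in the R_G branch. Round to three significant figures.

I ≈ 0.385 mA

Parallel bank: R_p = 1/(1/4.48 + 1/7.04) = 2.738 Ω.
Node voltage V_A = V_DC · R_p/(R_s + R_p) = 15.1 × 0.1797 = 2.713 mV.
I(R_G) = V_A / R_G = 2.713/7.04 = 0.3854 mA.
(Check via current divider: I_total = 0.9910 mA; share G_k/ΣG = 0.3889 → same result.)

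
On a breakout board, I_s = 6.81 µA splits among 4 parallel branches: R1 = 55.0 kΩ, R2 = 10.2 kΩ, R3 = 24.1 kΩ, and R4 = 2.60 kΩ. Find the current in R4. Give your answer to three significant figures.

ΣG = 1/55.0 + 1/10.2 + 1/24.1 + 1/2.60 = 0.5423.
R4 takes the fraction G_k/ΣG = 0.3846/0.5423 = 0.7092, so I = 6.81 × 0.7092 = 4.830 µA.

I ≈ 4.83 µA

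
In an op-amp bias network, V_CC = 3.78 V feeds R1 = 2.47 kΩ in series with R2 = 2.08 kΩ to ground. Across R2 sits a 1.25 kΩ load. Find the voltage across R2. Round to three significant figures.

V_out ≈ 0.908 V

The load sits in parallel with R2, giving an effective lower resistance R2' = R2·R_L/(R2+R_L) = 0.7808 kΩ.
Then V_out = V_CC · R2'/(R1 + R2') = 3.78 × 0.7808/3.251 = 0.9079 V.
(Unloaded it would be 1.73 V; the load pulls it down.)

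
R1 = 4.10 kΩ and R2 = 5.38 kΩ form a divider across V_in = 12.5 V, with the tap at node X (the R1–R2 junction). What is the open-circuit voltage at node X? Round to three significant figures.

V_th ≈ 7.09 V

With X open, the divider is unloaded: V_th = 12.5 × 5.38/9.480 = 7.094 V.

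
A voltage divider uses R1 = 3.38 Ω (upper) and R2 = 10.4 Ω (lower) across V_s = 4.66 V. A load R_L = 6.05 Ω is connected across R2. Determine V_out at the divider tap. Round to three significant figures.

The load sits in parallel with R2, giving an effective lower resistance R2' = R2·R_L/(R2+R_L) = 3.825 Ω.
Then V_out = V_s · R2'/(R1 + R2') = 4.66 × 3.825/7.205 = 2.474 V.
(Unloaded it would be 3.52 V; the load pulls it down.)

V_out ≈ 2.47 V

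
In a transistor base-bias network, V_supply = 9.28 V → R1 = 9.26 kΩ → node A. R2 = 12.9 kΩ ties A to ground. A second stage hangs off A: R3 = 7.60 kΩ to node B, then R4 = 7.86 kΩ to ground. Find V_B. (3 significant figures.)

V_B ≈ 2.04 V

Looking into the second stage from A: R3 + R4 = 15.46 kΩ appears in parallel with R2.
Effective lower resistance at A: R2 ‖ 15.46 = 7.032 kΩ.
So V_A = 9.28 × 0.4316 = 4.006 V.
Then the unloaded second divider: V_B = V_A × R4/(R3+R4) = 4.006 × 0.5084 = 2.036 V.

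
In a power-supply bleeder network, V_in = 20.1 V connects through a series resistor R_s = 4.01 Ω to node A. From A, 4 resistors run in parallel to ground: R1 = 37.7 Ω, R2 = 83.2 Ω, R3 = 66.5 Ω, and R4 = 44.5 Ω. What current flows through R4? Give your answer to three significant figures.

I ≈ 0.346 A

Equivalent of the parallel group: R_p = 13.15 Ω.
V_A by voltage divider: V_A = 20.1 × 13.15/(4.01 + 13.15) = 15.40 V.
I(R4) = V_A / R4 = 15.40/44.5 = 0.3461 A.
(Check via current divider: I_total = 1.171 A; share G_k/ΣG = 0.2955 → same result.)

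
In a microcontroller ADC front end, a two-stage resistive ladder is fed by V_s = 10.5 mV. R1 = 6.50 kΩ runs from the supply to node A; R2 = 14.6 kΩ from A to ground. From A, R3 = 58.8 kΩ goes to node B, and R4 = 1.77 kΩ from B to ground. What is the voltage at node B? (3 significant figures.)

The second stage (R3 + R4 = 60.57 kΩ) loads node A in parallel with R2.
Effective lower resistance at A: R2 ‖ 60.57 = 11.76 kΩ.
First divider: V_A = V_s · 11.76/(6.50 + 11.76) = 6.763 mV.
Then the unloaded second divider: V_B = V_A × R4/(R3+R4) = 6.763 × 0.02922 = 0.1976 mV.

V_B ≈ 0.198 mV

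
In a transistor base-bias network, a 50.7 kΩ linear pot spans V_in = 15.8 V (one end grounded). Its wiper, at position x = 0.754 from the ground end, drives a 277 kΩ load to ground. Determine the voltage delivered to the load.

V_out ≈ 11.5 V

The pot divides into 12.47 kΩ above the wiper and 38.23 kΩ below.
R_L loads the lower segment: effective lower R = 33.59 kΩ.
Loaded-divider output: V_out = 15.8 × 0.7292 = 11.52 V.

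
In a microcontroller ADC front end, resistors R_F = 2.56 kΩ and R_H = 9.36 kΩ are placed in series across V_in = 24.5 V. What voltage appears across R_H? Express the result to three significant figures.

V ≈ 19.2 V

Series total: ΣR = 2.56 + 9.36 = 11.92 kΩ.
Voltage divider: V = V_in · (9.360 / 11.92) = 24.5 × 0.7852 = 19.24 V.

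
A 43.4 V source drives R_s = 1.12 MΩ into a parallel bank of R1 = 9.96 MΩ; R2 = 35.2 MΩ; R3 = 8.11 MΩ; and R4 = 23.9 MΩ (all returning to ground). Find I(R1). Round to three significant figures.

I ≈ 3.28 µA

Parallel bank: R_p = 1/(1/9.96 + 1/35.2 + 1/8.11 + 1/23.9) = 3.402 MΩ.
V_A = 43.4 × 3.402/4.522 = 32.65 V.
Branch current I = V_A/R1 = 32.65/9.96 = 3.278 µA.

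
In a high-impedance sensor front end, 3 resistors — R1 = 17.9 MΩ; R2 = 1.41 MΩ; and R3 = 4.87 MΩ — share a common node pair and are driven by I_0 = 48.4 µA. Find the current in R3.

ΣG = 1/17.9 + 1/1.41 + 1/4.87 = 0.9704.
Current divider: I(R3) = I_0 · G_k/ΣG = 48.4 × (0.2053/0.9704) = 48.4 × 0.2116 = 10.24 µA.

I ≈ 10.2 µA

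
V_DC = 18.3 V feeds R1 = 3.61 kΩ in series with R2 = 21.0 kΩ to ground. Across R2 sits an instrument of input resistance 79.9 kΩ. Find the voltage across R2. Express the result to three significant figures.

The load sits in parallel with R2, giving an effective lower resistance R2' = R2·R_L/(R2+R_L) = 16.63 kΩ.
Now apply the divider: V_out = 18.3 × 0.8216 = 15.04 V.

V_out ≈ 15.0 V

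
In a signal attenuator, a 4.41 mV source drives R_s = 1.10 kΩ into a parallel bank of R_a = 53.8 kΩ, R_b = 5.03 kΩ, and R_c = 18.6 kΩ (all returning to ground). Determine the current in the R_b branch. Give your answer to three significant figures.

I ≈ 0.675 µA

Combine the parallel branches: R_p = (1/53.8 + 1/5.03 + 1/18.6)⁻¹ = 3.688 kΩ.
V_A = 4.41 × 3.688/4.788 = 3.397 mV.
Branch current I = V_A/R_b = 3.397/5.03 = 0.6753 µA.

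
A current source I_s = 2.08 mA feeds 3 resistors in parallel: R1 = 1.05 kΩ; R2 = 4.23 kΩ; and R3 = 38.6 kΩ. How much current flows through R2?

ΣG = 1/1.05 + 1/4.23 + 1/38.6 = 1.215.
Current divider: I(R2) = I_s · G_k/ΣG = 2.08 × (0.2364/1.215) = 2.08 × 0.1946 = 0.4048 mA.

I ≈ 0.405 mA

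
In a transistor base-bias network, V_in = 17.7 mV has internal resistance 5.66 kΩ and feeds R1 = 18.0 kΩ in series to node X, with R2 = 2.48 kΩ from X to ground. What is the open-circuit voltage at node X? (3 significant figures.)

V_th ≈ 1.68 mV

R1' = 5.66 + 18.0 = 23.66 kΩ (source resistance + R1).
V_th is the unloaded tap voltage: V_in · R2/(R1'+R2) = 17.7 × 0.09487 = 1.679 mV.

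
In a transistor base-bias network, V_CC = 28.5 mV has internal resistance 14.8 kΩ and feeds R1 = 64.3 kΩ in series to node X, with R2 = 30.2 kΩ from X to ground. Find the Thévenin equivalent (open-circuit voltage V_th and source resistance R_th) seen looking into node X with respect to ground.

V_th ≈ 7.87 mV, R_th ≈ 21.9 kΩ

R1' = 14.8 + 64.3 = 79.10 kΩ (source resistance + R1).
With X open, the divider is unloaded: V_th = 28.5 × 30.2/109.3 = 7.875 mV.
Zeroing V_CC shorts the top of R1' to ground, so R_th = R1' ‖ R2 = 21.86 kΩ.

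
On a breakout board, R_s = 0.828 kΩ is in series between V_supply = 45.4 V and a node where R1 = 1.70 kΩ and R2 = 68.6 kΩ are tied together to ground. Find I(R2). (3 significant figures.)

I ≈ 0.441 mA

Equivalent of the parallel group: R_p = 1.659 kΩ.
V_A by voltage divider: V_A = 45.4 × 1.659/(0.828 + 1.659) = 30.28 V.
I(R2) = V_A / R2 = 30.28/68.6 = 0.4415 mA.
(Equivalently: I_total = 18.26 mA, then current-divider fraction G_k/ΣG = 0.02418.)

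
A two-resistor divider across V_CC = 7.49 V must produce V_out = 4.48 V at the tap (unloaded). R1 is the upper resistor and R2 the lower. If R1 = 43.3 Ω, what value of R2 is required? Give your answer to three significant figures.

R2 ≈ 64.4 Ω

Required fraction k = V_out/V_CC = 0.5981.
Rearranging, R2 = R1·k/(1−k) = 43.3 × 1.488 = 64.45 Ω.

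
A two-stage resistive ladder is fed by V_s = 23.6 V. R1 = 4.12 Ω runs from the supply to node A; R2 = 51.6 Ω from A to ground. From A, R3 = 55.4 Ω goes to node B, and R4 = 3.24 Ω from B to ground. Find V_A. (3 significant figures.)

Node A sees R2 in parallel with the series input of stage 2, R3 + R4 = 58.64 Ω.
R2 ‖ (R3+R4) = 27.45 Ω.
So V_A = 23.6 × 0.8695 = 20.52 V.

V_A ≈ 20.5 V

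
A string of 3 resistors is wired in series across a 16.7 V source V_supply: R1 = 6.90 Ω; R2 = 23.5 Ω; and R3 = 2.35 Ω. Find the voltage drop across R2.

V ≈ 12.0 V

Series total: ΣR = 6.90 + 23.5 + 2.35 = 32.75 Ω.
V = V_supply · R/ΣR = 16.7 × 0.7176 = 11.98 V.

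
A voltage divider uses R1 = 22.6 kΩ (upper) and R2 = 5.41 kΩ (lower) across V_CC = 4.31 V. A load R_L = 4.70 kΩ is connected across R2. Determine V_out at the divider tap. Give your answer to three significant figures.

R2 ‖ R_L = (5.41 × 4.70)/(5.41 + 4.70) = 2.515 kΩ.
Then V_out = V_CC · R2'/(R1 + R2') = 4.31 × 2.515/25.12 = 0.4316 V.

V_out ≈ 0.432 V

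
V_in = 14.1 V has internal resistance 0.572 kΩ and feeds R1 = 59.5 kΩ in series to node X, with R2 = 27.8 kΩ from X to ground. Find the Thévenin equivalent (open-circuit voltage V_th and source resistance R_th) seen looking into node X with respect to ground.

V_th ≈ 4.46 V, R_th ≈ 19.0 kΩ

R1' = 0.572 + 59.5 = 60.07 kΩ (source resistance + R1).
With X open, the divider is unloaded: V_th = 14.1 × 27.8/87.87 = 4.461 V.
With V_in suppressed (replaced by a short), R_th = R1' ‖ R2 = (60.07 × 27.8)/(60.07 + 27.8) = 19.00 kΩ.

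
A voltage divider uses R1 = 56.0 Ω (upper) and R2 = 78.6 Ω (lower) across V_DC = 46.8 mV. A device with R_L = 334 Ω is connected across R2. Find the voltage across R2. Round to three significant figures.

V_out ≈ 24.9 mV

R2 ‖ R_L = (78.6 × 334)/(78.6 + 334) = 63.63 Ω.
Voltage divider with the loaded lower leg: V_out = 46.8 × 63.63/(56.0 + 63.63) = 46.8 × 0.5319 = 24.89 mV.
(Unloaded it would be 27.3 mV; the load pulls it down.)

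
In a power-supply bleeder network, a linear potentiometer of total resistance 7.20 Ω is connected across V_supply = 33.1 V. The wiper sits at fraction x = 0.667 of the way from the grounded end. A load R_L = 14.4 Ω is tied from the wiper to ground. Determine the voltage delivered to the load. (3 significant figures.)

V_out ≈ 19.9 V

The pot divides into 2.398 Ω above the wiper and 4.802 Ω below.
(x·R_p) ‖ R_L = 3.601 Ω.
Then V_out = V_supply · 3.601/(2.398 + 3.601) = 19.87 V.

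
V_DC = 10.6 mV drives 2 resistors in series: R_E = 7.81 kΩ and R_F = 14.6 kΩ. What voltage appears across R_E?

ΣR = 7.81 + 14.6 = 22.41 kΩ.
Voltage divider: V = V_DC · (7.810 / 22.41) = 10.6 × 0.3485 = 3.694 mV.

V ≈ 3.69 mV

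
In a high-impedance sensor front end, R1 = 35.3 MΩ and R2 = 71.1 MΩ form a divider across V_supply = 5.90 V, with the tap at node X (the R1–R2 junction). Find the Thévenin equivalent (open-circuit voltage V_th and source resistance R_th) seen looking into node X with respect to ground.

With X open, the divider is unloaded: V_th = 5.90 × 71.1/106.4 = 3.943 V.
Zeroing V_supply shorts the top of R1 to ground, so R_th = R1 ‖ R2 = 23.59 MΩ.

V_th ≈ 3.94 V, R_th ≈ 23.6 MΩ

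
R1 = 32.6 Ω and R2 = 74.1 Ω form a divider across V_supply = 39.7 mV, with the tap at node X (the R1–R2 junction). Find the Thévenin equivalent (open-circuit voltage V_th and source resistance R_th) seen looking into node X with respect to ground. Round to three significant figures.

V_th ≈ 27.6 mV, R_th ≈ 22.6 Ω

V_th is the unloaded tap voltage: V_supply · R2/(R1+R2) = 39.7 × 0.6945 = 27.57 mV.
Zeroing V_supply shorts the top of R1 to ground, so R_th = R1 ‖ R2 = 22.64 Ω.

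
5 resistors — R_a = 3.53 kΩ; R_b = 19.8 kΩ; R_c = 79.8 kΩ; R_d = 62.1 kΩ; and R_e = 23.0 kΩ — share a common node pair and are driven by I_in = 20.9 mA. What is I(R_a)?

I ≈ 14.6 mA

Conductances: ΣG = 1/3.53 + 1/19.8 + 1/79.8 + 1/62.1 + 1/23.0 = 0.4059 (1/kΩ).
By the current-divider rule, I = I_in · G_k/ΣG = 20.9 × 0.6979 = 14.59 mA.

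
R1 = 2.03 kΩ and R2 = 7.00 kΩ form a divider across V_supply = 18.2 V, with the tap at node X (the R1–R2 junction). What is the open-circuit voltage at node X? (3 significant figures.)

V_th is the unloaded tap voltage: V_supply · R2/(R1+R2) = 18.2 × 0.7752 = 14.11 V.

V_th ≈ 14.1 V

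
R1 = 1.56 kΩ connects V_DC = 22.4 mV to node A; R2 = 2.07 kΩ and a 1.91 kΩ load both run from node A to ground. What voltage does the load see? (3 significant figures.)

V_out ≈ 8.71 mV

The load sits in parallel with R2, giving an effective lower resistance R2' = R2·R_L/(R2+R_L) = 0.9934 kΩ.
Then V_out = V_DC · R2'/(R1 + R2') = 22.4 × 0.9934/2.553 = 8.715 mV.
(Unloaded it would be 12.8 mV; the load pulls it down.)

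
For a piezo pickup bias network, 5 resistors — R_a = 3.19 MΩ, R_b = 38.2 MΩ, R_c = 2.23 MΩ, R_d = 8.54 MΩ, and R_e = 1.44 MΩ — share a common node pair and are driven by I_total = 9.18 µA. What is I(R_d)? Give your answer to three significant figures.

I ≈ 0.672 µA

Conductances: ΣG = 1/3.19 + 1/38.2 + 1/2.23 + 1/8.54 + 1/1.44 = 1.600 (1/MΩ).
Current divider: I(R_d) = I_total · G_k/ΣG = 9.18 × (0.1171/1.600) = 9.18 × 0.07320 = 0.6720 µA.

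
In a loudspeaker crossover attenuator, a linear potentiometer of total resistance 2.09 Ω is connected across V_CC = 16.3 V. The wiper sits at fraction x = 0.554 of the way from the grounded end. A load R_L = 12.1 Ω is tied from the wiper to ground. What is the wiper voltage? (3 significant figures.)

The pot divides into 0.9321 Ω above the wiper and 1.158 Ω below.
Lower segment in parallel with the load: 1.158 ‖ 12.1 = 1.057 Ω.
Then V_out = V_CC · 1.057/(0.9321 + 1.057) = 8.661 V.

V_out ≈ 8.66 V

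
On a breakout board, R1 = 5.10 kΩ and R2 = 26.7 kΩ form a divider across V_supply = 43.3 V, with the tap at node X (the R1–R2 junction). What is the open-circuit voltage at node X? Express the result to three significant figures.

Open-circuit (no load on X): V_th = V_supply · R2/(R1 + R2) = 43.3 × 26.7/(5.100 + 26.7) = 36.36 V.

V_th ≈ 36.4 V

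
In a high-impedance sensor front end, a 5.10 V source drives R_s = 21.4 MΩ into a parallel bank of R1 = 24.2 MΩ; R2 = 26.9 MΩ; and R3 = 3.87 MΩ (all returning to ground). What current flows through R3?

I ≈ 0.161 µA

Combine the parallel branches: R_p = (1/24.2 + 1/26.9 + 1/3.87)⁻¹ = 2.968 MΩ.
V_A = 5.10 × 2.968/24.37 = 0.6212 V.
I(R3) = V_A / R3 = 0.6212/3.87 = 0.1605 µA.
(Check via current divider: I_total = 0.2093 µA; share G_k/ΣG = 0.7670 → same result.)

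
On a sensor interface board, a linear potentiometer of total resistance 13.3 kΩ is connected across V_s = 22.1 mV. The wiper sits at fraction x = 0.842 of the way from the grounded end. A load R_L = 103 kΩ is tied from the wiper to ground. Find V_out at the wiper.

V_out ≈ 18.3 mV

The pot divides into 2.101 kΩ above the wiper and 11.20 kΩ below.
Lower segment in parallel with the load: 11.20 ‖ 103 = 10.10 kΩ.
Loaded-divider output: V_out = 22.1 × 0.8278 = 18.29 mV.
(Unloaded: V_out = x·V_s = 18.6 mV.)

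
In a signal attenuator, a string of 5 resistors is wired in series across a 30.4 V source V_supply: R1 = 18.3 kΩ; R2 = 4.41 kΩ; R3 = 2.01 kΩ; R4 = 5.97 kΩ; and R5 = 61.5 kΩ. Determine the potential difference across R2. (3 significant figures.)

V ≈ 1.45 V

Series total: ΣR = 18.3 + 4.41 + 2.01 + 5.97 + 61.5 = 92.19 kΩ.
By the voltage-divider rule, V = 30.4 × 4.410/92.19 = 1.454 V.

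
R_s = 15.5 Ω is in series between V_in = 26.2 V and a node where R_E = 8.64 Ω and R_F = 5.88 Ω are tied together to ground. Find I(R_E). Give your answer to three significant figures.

I ≈ 0.558 A

Equivalent of the parallel group: R_p = 3.499 Ω.
V_A by voltage divider: V_A = 26.2 × 3.499/(15.5 + 3.499) = 4.825 V.
I(R_E) = V_A / R_E = 4.825/8.64 = 0.5585 A.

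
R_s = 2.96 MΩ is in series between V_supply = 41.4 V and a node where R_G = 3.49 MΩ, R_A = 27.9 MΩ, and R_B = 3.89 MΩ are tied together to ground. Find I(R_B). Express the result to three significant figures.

I ≈ 3.92 µA

Combine the parallel branches: R_p = (1/3.49 + 1/27.9 + 1/3.89)⁻¹ = 1.726 MΩ.
Node voltage V_A = V_supply · R_p/(R_s + R_p) = 41.4 × 0.3683 = 15.25 V.
Branch current I = V_A/R_B = 15.25/3.89 = 3.920 µA.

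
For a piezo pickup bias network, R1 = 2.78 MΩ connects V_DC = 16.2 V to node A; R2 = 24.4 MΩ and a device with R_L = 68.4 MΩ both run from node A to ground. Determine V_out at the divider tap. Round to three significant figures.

R2 ‖ R_L = (24.4 × 68.4)/(24.4 + 68.4) = 17.98 MΩ.
Now apply the divider: V_out = 16.2 × 0.8661 = 14.03 V.
(Unloaded it would be 14.5 V; the load pulls it down.)

V_out ≈ 14.0 V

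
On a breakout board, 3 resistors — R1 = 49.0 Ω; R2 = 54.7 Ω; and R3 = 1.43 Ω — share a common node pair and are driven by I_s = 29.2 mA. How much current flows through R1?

Total conductance ΣG = 1/49.0 + 1/54.7 + 1/1.43 = 0.7380 (units of 1/Ω).
By the current-divider rule, I = I_s · G_k/ΣG = 29.2 × 0.02765 = 0.8075 mA.

I ≈ 0.807 mA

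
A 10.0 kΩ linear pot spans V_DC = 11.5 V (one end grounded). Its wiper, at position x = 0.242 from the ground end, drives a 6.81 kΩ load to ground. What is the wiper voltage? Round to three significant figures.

Lower segment x·R_p = 2.420 kΩ; upper segment (1−x)·R_p = 7.580 kΩ.
(x·R_p) ‖ R_L = 1.786 kΩ.
Loaded-divider output: V_out = 11.5 × 0.1906 = 2.192 V.
(Unloaded: V_out = x·V_DC = 2.78 V.)

V_out ≈ 2.19 V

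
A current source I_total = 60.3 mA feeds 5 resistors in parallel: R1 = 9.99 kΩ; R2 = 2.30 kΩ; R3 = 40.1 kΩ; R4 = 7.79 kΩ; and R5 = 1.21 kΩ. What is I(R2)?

Total conductance ΣG = 1/9.99 + 1/2.30 + 1/40.1 + 1/7.79 + 1/1.21 = 1.515 (units of 1/kΩ).
R2 takes the fraction G_k/ΣG = 0.4348/1.515 = 0.2871, so I = 60.3 × 0.2871 = 17.31 mA.

I ≈ 17.3 mA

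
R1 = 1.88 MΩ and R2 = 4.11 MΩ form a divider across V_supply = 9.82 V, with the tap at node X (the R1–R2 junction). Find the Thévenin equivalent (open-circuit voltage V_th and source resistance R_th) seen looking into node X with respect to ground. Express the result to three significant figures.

Open-circuit (no load on X): V_th = V_supply · R2/(R1 + R2) = 9.82 × 4.11/(1.880 + 4.11) = 6.738 V.
With V_supply suppressed (replaced by a short), R_th = R1 ‖ R2 = (1.880 × 4.11)/(1.880 + 4.11) = 1.290 MΩ.

V_th ≈ 6.74 V, R_th ≈ 1.29 MΩ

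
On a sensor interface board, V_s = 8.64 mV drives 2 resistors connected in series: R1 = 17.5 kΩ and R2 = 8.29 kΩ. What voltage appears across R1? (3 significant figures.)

V ≈ 5.86 mV

ΣR = 17.5 + 8.29 = 25.79 kΩ.
Voltage divider: V = V_s · (17.50 / 25.79) = 8.64 × 0.6786 = 5.863 mV.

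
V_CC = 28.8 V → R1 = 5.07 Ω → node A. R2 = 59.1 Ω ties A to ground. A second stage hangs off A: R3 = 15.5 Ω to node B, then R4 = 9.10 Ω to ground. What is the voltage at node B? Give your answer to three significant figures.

V_B ≈ 8.25 V

Looking into the second stage from A: R3 + R4 = 24.60 Ω appears in parallel with R2.
R2 ‖ (R3+R4) = 17.37 Ω.
V_A = 28.8 × 17.37/(5.07 + 17.37) = 22.29 V.
V_B = V_A × 0.3699 = 8.247 V.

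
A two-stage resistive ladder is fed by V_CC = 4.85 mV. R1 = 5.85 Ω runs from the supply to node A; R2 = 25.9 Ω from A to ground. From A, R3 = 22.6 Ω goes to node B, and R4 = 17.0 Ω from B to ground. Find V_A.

Node A sees R2 in parallel with the series input of stage 2, R3 + R4 = 39.60 Ω.
R2 ‖ (R3+R4) = 15.66 Ω.
V_A = 4.85 × 15.66/(5.85 + 15.66) = 3.531 mV.

V_A ≈ 3.53 mV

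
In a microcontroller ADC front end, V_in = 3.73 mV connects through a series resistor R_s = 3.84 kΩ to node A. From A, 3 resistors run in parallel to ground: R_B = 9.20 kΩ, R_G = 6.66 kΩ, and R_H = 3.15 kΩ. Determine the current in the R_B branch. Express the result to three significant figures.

Parallel bank: R_p = 1/(1/9.20 + 1/6.66 + 1/3.15) = 1.735 kΩ.
V_A = 3.73 × 1.735/5.575 = 1.161 mV.
I(R_B) = V_A / R_B = 1.161/9.20 = 0.1262 µA.

I ≈ 0.126 µA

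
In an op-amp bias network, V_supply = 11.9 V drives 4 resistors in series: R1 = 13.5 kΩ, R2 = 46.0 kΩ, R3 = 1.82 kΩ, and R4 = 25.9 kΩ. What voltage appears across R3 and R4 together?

Series total: ΣR = 13.5 + 46.0 + 1.82 + 25.9 = 87.22 kΩ.
R_{R3..R4} = 1.82 + 25.9 = 27.72 kΩ.
V = V_supply · R/ΣR = 11.9 × 0.3178 = 3.782 V.

V ≈ 3.78 V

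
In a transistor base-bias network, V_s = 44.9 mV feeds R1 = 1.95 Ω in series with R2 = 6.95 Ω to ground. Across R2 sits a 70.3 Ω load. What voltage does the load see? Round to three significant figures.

The load sits in parallel with R2, giving an effective lower resistance R2' = R2·R_L/(R2+R_L) = 6.325 Ω.
Now apply the divider: V_out = 44.9 × 0.7643 = 34.32 mV.

V_out ≈ 34.3 mV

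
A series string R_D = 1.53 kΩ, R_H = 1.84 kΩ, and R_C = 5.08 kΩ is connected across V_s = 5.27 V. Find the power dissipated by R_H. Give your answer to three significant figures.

P ≈ 0.716 mW

ΣR = 8.450 kΩ → I = 5.27/8.450 = 0.6237 mA.
P(R_H) = I²·R_H = (0.6237)² × 1.84 = 0.7157 mW.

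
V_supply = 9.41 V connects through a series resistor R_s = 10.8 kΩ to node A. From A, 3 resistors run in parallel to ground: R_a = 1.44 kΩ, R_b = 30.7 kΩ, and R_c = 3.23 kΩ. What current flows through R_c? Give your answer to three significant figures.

Equivalent of the parallel group: R_p = 0.9647 kΩ.
Node voltage V_A = V_supply · R_p/(R_s + R_p) = 9.41 × 0.08200 = 0.7716 V.
I(R_c) = V_A / R_c = 0.7716/3.23 = 0.2389 mA.
(Check via current divider: I_total = 0.7999 mA; share G_k/ΣG = 0.2987 → same result.)

I ≈ 0.239 mA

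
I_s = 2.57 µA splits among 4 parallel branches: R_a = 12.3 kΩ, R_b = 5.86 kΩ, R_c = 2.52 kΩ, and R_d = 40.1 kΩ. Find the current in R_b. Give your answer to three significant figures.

I ≈ 0.651 µA

ΣG = 1/12.3 + 1/5.86 + 1/2.52 + 1/40.1 = 0.6737.
R_b takes the fraction G_k/ΣG = 0.1706/0.6737 = 0.2533, so I = 2.57 × 0.2533 = 0.6510 µA.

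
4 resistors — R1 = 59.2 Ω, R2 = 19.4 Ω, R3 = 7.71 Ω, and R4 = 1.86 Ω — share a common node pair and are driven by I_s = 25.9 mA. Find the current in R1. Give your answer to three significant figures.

Total conductance ΣG = 1/59.2 + 1/19.4 + 1/7.71 + 1/1.86 = 0.7358 (units of 1/Ω).
R1 takes the fraction G_k/ΣG = 0.01689/0.7358 = 0.02296, so I = 25.9 × 0.02296 = 0.5946 mA.

I ≈ 0.595 mA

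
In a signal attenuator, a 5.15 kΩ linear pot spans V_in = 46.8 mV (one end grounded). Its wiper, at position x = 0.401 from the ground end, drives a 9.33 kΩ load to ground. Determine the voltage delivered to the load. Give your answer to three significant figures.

Split the track: R_lower = x·R_p = 2.065 kΩ, R_upper = (1−x)·R_p = 3.085 kΩ.
(x·R_p) ‖ R_L = 1.691 kΩ.
Loaded-divider output: V_out = 46.8 × 0.3541 = 16.57 mV.

V_out ≈ 16.6 mV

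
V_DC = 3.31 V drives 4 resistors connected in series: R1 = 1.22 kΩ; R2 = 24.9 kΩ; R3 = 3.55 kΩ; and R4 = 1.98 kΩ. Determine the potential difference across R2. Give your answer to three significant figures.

Total series resistance ΣR = 1.22 + 24.9 + 3.55 + 1.98 = 31.65 kΩ.
V = V_DC · R/ΣR = 3.31 × 0.7867 = 2.604 V.

V ≈ 2.60 V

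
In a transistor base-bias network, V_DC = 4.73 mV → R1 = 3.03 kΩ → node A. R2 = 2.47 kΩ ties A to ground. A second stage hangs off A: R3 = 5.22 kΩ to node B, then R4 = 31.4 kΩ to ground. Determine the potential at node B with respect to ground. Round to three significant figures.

V_B ≈ 1.76 mV

Node A sees R2 in parallel with the series input of stage 2, R3 + R4 = 36.62 kΩ.
Effective lower resistance at A: R2 ‖ 36.62 = 2.314 kΩ.
First divider: V_A = V_DC · 2.314/(3.03 + 2.314) = 2.048 mV.
Stage 2 is unloaded, so V_B = V_A · R4/(R3+R4) = 2.048 × 31.4/36.62 = 1.756 mV.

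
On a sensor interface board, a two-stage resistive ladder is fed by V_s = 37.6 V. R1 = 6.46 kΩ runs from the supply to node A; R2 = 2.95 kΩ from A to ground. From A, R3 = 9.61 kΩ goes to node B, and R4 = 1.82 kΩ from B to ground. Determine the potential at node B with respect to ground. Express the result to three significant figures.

Node A sees R2 in parallel with the series input of stage 2, R3 + R4 = 11.43 kΩ.
Effective lower resistance at A: R2 ‖ 11.43 = 2.345 kΩ.
First divider: V_A = V_s · 2.345/(6.46 + 2.345) = 10.01 V.
V_B = V_A × 0.1592 = 1.594 V.

V_B ≈ 1.59 V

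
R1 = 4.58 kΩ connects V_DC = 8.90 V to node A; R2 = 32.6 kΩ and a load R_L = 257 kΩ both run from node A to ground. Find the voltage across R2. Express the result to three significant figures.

R2 ‖ R_L = (32.6 × 257)/(32.6 + 257) = 28.93 kΩ.
Voltage divider with the loaded lower leg: V_out = 8.90 × 28.93/(4.58 + 28.93) = 8.90 × 0.8633 = 7.684 V.

V_out ≈ 7.68 V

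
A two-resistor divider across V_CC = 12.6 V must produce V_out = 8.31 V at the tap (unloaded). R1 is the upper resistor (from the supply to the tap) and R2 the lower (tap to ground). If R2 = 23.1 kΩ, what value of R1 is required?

R1 ≈ 11.9 kΩ

Required fraction k = V_out/V_CC = 0.6595.
R1 = R2·(1/k − 1) = 23.1 × 0.5162 = 11.93 kΩ.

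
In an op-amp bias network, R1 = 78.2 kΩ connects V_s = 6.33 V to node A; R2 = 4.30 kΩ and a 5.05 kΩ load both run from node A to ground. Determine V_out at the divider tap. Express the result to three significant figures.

V_out ≈ 0.183 V

R2 ‖ R_L = (4.30 × 5.05)/(4.30 + 5.05) = 2.322 kΩ.
Then V_out = V_s · R2'/(R1 + R2') = 6.33 × 2.322/80.52 = 0.1826 V.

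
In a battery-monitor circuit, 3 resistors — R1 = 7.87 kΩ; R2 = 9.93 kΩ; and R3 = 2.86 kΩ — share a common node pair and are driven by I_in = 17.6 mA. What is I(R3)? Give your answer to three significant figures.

Conductances: ΣG = 1/7.87 + 1/9.93 + 1/2.86 = 0.5774 (1/kΩ).
By the current-divider rule, I = I_in · G_k/ΣG = 17.6 × 0.6055 = 10.66 mA.

I ≈ 10.7 mA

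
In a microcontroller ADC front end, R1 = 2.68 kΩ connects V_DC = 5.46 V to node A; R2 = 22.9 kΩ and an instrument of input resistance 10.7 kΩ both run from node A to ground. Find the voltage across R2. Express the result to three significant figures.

V_out ≈ 3.99 V

First combine the lower leg with the load: R2 ‖ R_L = 7.293 kΩ.
Then V_out = V_DC · R2'/(R1 + R2') = 5.46 × 7.293/9.973 = 3.993 V.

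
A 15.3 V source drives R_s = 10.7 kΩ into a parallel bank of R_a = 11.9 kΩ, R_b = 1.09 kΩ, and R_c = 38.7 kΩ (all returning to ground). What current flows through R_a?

Equivalent of the parallel group: R_p = 0.9734 kΩ.
Node voltage V_A = V_DC · R_p/(R_s + R_p) = 15.3 × 0.08339 = 1.276 V.
I(R_a) = V_A / R_a = 1.276/11.9 = 0.1072 mA.

I ≈ 0.107 mA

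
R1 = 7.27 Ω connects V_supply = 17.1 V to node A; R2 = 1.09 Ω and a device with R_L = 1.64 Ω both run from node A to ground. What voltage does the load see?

V_out ≈ 1.41 V

First combine the lower leg with the load: R2 ‖ R_L = 0.6548 Ω.
Now apply the divider: V_out = 17.1 × 0.08263 = 1.413 V.
(Unloaded it would be 2.23 V; the load pulls it down.)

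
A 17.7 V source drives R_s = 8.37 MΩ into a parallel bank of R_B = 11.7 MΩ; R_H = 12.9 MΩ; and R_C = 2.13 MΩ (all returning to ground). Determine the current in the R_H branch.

Equivalent of the parallel group: R_p = 1.581 MΩ.
Node voltage V_A = V_CC · R_p/(R_s + R_p) = 17.7 × 0.1589 = 2.812 V.
Branch current I = V_A/R_H = 2.812/12.9 = 0.2180 µA.

I ≈ 0.218 µA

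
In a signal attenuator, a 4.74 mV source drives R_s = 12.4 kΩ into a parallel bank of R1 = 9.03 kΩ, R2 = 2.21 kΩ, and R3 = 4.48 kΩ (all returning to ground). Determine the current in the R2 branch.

I ≈ 0.199 µA

Parallel bank: R_p = 1/(1/9.03 + 1/2.21 + 1/4.48) = 1.272 kΩ.
V_A = 4.74 × 1.272/13.67 = 0.4409 mV.
I(R2) = V_A / R2 = 0.4409/2.21 = 0.1995 µA.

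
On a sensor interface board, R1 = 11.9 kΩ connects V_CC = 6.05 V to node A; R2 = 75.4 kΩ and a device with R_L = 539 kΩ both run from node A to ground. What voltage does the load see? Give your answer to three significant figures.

First combine the lower leg with the load: R2 ‖ R_L = 66.15 kΩ.
Then V_out = V_CC · R2'/(R1 + R2') = 6.05 × 66.15/78.05 = 5.128 V.

V_out ≈ 5.13 V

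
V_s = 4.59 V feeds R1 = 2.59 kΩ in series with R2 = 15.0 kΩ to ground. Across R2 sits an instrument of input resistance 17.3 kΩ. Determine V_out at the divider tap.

V_out ≈ 3.47 V

First combine the lower leg with the load: R2 ‖ R_L = 8.034 kΩ.
Now apply the divider: V_out = 4.59 × 0.7562 = 3.471 V.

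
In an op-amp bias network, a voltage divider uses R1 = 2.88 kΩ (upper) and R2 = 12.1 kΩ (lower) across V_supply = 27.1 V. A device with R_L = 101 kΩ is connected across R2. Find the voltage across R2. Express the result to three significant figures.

First combine the lower leg with the load: R2 ‖ R_L = 10.81 kΩ.
Now apply the divider: V_out = 27.1 × 0.7896 = 21.40 V.
(Unloaded it would be 21.9 V; the load pulls it down.)

V_out ≈ 21.4 V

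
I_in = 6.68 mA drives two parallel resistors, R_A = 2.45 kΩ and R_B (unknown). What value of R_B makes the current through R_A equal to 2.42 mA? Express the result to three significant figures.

R_B ≈ 1.39 kΩ

Two-branch current divider: I_A = I_in · R_B/(R_A + R_B).
With f = 0.3623, R_B = R_A · f/(1−f) = 2.45 × 0.5681 = 1.392 kΩ.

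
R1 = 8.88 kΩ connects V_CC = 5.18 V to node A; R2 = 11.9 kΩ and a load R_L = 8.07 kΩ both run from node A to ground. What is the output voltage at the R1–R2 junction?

R2 ‖ R_L = (11.9 × 8.07)/(11.9 + 8.07) = 4.809 kΩ.
Voltage divider with the loaded lower leg: V_out = 5.18 × 4.809/(8.88 + 4.809) = 5.18 × 0.3513 = 1.820 V.

V_out ≈ 1.82 V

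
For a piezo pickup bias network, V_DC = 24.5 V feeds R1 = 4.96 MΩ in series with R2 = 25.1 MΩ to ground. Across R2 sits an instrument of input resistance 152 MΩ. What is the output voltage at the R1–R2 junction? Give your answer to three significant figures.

V_out ≈ 19.9 V

R2 ‖ R_L = (25.1 × 152)/(25.1 + 152) = 21.54 MΩ.
Then V_out = V_DC · R2'/(R1 + R2') = 24.5 × 21.54/26.50 = 19.91 V.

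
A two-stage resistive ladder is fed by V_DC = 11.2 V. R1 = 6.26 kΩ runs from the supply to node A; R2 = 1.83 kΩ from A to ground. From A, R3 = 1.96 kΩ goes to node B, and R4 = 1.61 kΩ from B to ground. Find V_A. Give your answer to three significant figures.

Looking into the second stage from A: R3 + R4 = 3.570 kΩ appears in parallel with R2.
Effective lower resistance at A: R2 ‖ 3.570 = 1.210 kΩ.
First divider: V_A = V_DC · 1.210/(6.26 + 1.210) = 1.814 V.

V_A ≈ 1.81 V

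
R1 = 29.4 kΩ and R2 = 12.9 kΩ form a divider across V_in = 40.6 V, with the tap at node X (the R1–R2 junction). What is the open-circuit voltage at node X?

V_th is the unloaded tap voltage: V_in · R2/(R1+R2) = 40.6 × 0.3050 = 12.38 V.

V_th ≈ 12.4 V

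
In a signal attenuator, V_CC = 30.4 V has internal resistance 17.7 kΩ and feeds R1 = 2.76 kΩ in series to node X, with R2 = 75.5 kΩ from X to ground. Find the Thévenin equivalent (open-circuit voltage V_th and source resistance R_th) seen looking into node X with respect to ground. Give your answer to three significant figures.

R1' = 17.7 + 2.76 = 20.46 kΩ (source resistance + R1).
With X open, the divider is unloaded: V_th = 30.4 × 75.5/95.96 = 23.92 V.
With V_CC suppressed (replaced by a short), R_th = R1' ‖ R2 = (20.46 × 75.5)/(20.46 + 75.5) = 16.10 kΩ.

V_th ≈ 23.9 V, R_th ≈ 16.1 kΩ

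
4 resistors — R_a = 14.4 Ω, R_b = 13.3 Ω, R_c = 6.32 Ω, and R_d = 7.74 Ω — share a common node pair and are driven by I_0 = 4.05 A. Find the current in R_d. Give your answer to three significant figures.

Total conductance ΣG = 1/14.4 + 1/13.3 + 1/6.32 + 1/7.74 = 0.4321 (units of 1/Ω).
R_d takes the fraction G_k/ΣG = 0.1292/0.4321 = 0.2990, so I = 4.05 × 0.2990 = 1.211 A.

I ≈ 1.21 A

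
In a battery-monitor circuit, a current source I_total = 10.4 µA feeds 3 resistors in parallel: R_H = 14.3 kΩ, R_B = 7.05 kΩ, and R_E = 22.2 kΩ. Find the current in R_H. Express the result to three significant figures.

Total conductance ΣG = 1/14.3 + 1/7.05 + 1/22.2 = 0.2568 (units of 1/kΩ).
By the current-divider rule, I = I_total · G_k/ΣG = 10.4 × 0.2723 = 2.832 µA.

I ≈ 2.83 µA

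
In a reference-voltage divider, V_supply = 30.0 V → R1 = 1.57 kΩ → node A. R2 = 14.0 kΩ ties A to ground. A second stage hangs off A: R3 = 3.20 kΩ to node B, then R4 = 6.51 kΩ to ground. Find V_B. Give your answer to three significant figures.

Node A sees R2 in parallel with the series input of stage 2, R3 + R4 = 9.710 kΩ.
R2 ‖ (R3+R4) = 5.733 kΩ.
V_A = 30.0 × 5.733/(1.57 + 5.733) = 23.55 V.
V_B = V_A × 0.6704 = 15.79 V.

V_B ≈ 15.8 V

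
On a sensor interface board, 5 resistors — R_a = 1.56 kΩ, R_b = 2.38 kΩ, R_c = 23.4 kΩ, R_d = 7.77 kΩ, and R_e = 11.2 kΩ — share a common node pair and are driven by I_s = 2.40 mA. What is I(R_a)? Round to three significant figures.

I ≈ 1.16 mA

Conductances: ΣG = 1/1.56 + 1/2.38 + 1/23.4 + 1/7.77 + 1/11.2 = 1.322 (1/kΩ).
By the current-divider rule, I = I_s · G_k/ΣG = 2.40 × 0.4849 = 1.164 mA.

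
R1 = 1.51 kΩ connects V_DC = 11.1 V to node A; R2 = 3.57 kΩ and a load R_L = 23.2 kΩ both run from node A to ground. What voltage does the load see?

R2 ‖ R_L = (3.57 × 23.2)/(3.57 + 23.2) = 3.094 kΩ.
Voltage divider with the loaded lower leg: V_out = 11.1 × 3.094/(1.51 + 3.094) = 11.1 × 0.6720 = 7.459 V.
(Unloaded it would be 7.80 V; the load pulls it down.)

V_out ≈ 7.46 V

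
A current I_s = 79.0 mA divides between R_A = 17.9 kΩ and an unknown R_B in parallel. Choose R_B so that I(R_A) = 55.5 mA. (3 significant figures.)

R_B ≈ 42.3 kΩ

Two-branch current divider: I_A = I_s · R_B/(R_A + R_B).
With f = 0.7025, R_B = R_A · f/(1−f) = 17.9 × 2.362 = 42.27 kΩ.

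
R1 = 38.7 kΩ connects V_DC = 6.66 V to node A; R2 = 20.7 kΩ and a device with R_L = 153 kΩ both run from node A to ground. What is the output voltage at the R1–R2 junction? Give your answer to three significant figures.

V_out ≈ 2.13 V

R2 ‖ R_L = (20.7 × 153)/(20.7 + 153) = 18.23 kΩ.
Now apply the divider: V_out = 6.66 × 0.3203 = 2.133 V.
(Unloaded it would be 2.32 V; the load pulls it down.)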